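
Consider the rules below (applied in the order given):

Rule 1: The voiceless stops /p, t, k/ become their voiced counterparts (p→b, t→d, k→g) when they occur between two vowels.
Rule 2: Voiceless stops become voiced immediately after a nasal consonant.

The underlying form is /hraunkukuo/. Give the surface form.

Rule 1 (intervocalic voicing): /k/ is a voiceless stop between vowels /u/ and /u/, so it voices to [g]. /hraunkukuo/ → hraunkuguo.
Rule 2 (post-nasal voicing): /k/ is a voiceless stop immediately after the nasal /n/, so it voices to [g]. /hraunkuguo/ → hraunguguo.

hraunguguo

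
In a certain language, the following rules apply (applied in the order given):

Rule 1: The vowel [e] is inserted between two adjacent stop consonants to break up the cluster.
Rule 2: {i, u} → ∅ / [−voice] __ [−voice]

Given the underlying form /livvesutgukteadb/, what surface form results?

Rule 1 (stop-cluster e-epenthesis): /t/ and /g/ form a stop–stop cluster, so [e] is inserted between them. /k/ and /t/ form a stop–stop cluster, so [e] is inserted between them. /d/ and /b/ form a stop–stop cluster, so [e] is inserted between them. /livvesutgukteadb/ → livvesuteguketeadeb.
Rule 2 (high vowel syncope): /u/ is a high vowel flanked by voiceless consonants /s/ and /t/, so it deletes. /livvesuteguketeadeb/ → livvesteguketeadeb.

livvesteguketeadeb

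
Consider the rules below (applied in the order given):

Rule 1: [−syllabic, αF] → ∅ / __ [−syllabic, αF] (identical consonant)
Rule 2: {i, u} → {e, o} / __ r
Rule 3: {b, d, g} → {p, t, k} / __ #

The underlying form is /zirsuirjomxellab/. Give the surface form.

Rule 1 (degemination): /ll/ is a geminate; the first /l/ deletes. /zirsuirjomxellab/ → zirsuirjomxelab.
Rule 2 (pre-rhotic lowering): /i/ is a high vowel immediately before /r/, so it lowers to [e]. /i/ is a high vowel immediately before /r/, so it lowers to [e]. /zirsuirjomxelab/ → zersuerjomxelab.
Rule 3 (final devoicing): /b/ is a voiced stop in word-final position, so it devoices to [p]. /zersuerjomxelab/ → zersuerjomxelap.

zersuerjomxelap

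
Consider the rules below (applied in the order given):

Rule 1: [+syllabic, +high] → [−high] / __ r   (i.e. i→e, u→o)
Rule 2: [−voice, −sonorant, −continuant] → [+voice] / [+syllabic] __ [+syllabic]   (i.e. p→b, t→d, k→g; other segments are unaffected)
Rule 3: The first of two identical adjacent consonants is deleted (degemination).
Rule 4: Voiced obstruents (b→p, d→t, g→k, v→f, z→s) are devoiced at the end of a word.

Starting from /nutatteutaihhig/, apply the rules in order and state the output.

nudateudaihik

Rule 1 (pre-rhotic lowering): no segment meets the environment; /nutatteutaihhig/ is unchanged.
Rule 2 (intervocalic voicing): /t/ is a voiceless stop between vowels /u/ and /a/, so it voices to [d]. /t/ is a voiceless stop between vowels /u/ and /a/, so it voices to [d]. /nutatteutaihhig/ → nudatteudaihhig.
Rule 3 (degemination): /tt/ is a geminate; the first /t/ deletes. /hh/ is a geminate; the first /h/ deletes. /nudatteudaihhig/ → nudateudaihig.
Rule 4 (final devoicing): /g/ is a voiced obstruent in word-final position, so it devoices to [k]. /nudateudaihig/ → nudateudaihik.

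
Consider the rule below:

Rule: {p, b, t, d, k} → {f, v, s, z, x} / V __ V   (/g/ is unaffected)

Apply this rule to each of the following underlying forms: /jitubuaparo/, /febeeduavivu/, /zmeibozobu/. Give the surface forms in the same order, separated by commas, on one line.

/jitubuaparo/: /t/ is a stop between vowels /i/ and /u/, so it spirantizes to the fricative [s]. /b/ is a stop between vowels /u/ and /u/, so it spirantizes to the fricative [v]. /p/ is a stop between vowels /a/ and /a/, so it spirantizes to the fricative [f]. → [jisuvuafaro].
/febeeduavivu/: /b/ is a stop between vowels /e/ and /e/, so it spirantizes to the fricative [v]. /d/ is a stop between vowels /e/ and /u/, so it spirantizes to the fricative [z]. → [feveezuavivu].
/zmeibozobu/: /b/ is a stop between vowels /i/ and /o/, so it spirantizes to the fricative [v]. /b/ is a stop between vowels /o/ and /u/, so it spirantizes to the fricative [v]. → [zmeivozovu].

jisuvuafaro, feveezuavivu, zmeivozovu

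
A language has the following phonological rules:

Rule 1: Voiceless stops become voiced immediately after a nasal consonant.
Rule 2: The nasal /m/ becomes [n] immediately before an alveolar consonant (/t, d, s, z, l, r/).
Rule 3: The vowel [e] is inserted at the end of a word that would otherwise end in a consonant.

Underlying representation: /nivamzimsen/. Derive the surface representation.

Rule 1 (post-nasal voicing): no segment meets the environment; /nivamzimsen/ is unchanged.
Rule 2 (nasal place assimilation): /m/ precedes the alveolar consonant /z/, so it assimilates in place to [n]. /m/ precedes the alveolar consonant /s/, so it assimilates in place to [n]. /nivamzimsen/ → nivanzinsen.
Rule 3 (final e-epenthesis): the form ends in the consonant /n/, so [e] is inserted word-finally. /nivanzinsen/ → nivanzinsene.

nivanzinsene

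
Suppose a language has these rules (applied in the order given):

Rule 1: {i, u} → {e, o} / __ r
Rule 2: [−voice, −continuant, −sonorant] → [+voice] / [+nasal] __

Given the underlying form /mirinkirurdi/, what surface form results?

meringerordi

Rule 1 (pre-rhotic lowering): /i/ is a high vowel immediately before /r/, so it lowers to [e]. /i/ is a high vowel immediately before /r/, so it lowers to [e]. /u/ is a high vowel immediately before /r/, so it lowers to [o]. /mirinkirurdi/ → merinkerordi.
Rule 2 (post-nasal voicing): /k/ is a voiceless stop immediately after the nasal /n/, so it voices to [g]. /merinkerordi/ → meringerordi.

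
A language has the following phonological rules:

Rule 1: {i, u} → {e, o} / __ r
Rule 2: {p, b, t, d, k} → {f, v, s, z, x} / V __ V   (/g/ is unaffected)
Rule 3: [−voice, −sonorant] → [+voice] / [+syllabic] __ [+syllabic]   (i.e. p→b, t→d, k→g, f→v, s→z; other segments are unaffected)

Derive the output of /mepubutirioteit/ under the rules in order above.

mevuvuzeriozeit

Rule 1 (pre-rhotic lowering): /i/ is a high vowel immediately before /r/, so it lowers to [e]. /mepubutirioteit/ → mepubuterioteit.
Rule 2 (intervocalic spirantization): /p/ is a stop between vowels /e/ and /u/, so it spirantizes to the fricative [f]. /b/ is a stop between vowels /u/ and /u/, so it spirantizes to the fricative [v]. /t/ is a stop between vowels /u/ and /e/, so it spirantizes to the fricative [s]. /t/ is a stop between vowels /o/ and /e/, so it spirantizes to the fricative [s]. /mepubuterioteit/ → mefuvuserioseit.
Rule 3 (intervocalic voicing): /f/ is a voiceless obstruent between vowels /e/ and /u/, so it voices to [v]. /s/ is a voiceless obstruent between vowels /u/ and /e/, so it voices to [z]. /s/ is a voiceless obstruent between vowels /o/ and /e/, so it voices to [z]. /mefuvuserioseit/ → mevuvuzeriozeit.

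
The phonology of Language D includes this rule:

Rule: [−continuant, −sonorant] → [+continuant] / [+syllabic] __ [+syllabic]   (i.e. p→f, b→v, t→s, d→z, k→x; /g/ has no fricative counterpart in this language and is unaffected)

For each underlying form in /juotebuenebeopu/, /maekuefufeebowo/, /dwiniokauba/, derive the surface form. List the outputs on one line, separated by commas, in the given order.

juosevueneveofu, maexuefufeevowo, dwinioxauva

/juotebuenebeopu/: /t/ is a stop between vowels /o/ and /e/, so it spirantizes to the fricative [s]. /b/ is a stop between vowels /e/ and /u/, so it spirantizes to the fricative [v]. /b/ is a stop between vowels /e/ and /e/, so it spirantizes to the fricative [v]. /p/ is a stop between vowels /o/ and /u/, so it spirantizes to the fricative [f]. → [juosevueneveofu].
/maekuefufeebowo/: /k/ is a stop between vowels /e/ and /u/, so it spirantizes to the fricative [x]. /b/ is a stop between vowels /e/ and /o/, so it spirantizes to the fricative [v]. → [maexuefufeevowo].
/dwiniokauba/: /k/ is a stop between vowels /o/ and /a/, so it spirantizes to the fricative [x]. /b/ is a stop between vowels /u/ and /a/, so it spirantizes to the fricative [v]. → [dwinioxauva].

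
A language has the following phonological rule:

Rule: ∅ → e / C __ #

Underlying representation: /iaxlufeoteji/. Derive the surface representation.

iaxlufeoteji

No segment of /iaxlufeoteji/ meets the structural description of the rule, so the form surfaces unchanged.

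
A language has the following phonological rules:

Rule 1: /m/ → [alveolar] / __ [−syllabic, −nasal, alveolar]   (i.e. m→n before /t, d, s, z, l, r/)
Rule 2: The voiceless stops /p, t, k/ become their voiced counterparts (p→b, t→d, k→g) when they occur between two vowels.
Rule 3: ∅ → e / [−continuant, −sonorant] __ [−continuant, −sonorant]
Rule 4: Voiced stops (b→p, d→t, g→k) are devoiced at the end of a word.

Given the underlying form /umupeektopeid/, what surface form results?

umubeeketobeit

Rule 1 (nasal place assimilation): no segment meets the environment; /umupeektopeid/ is unchanged.
Rule 2 (intervocalic voicing): /p/ is a voiceless stop between vowels /u/ and /e/, so it voices to [b]. /p/ is a voiceless stop between vowels /o/ and /e/, so it voices to [b]. /umupeektopeid/ → umubeektobeid.
Rule 3 (stop-cluster e-epenthesis): /k/ and /t/ form a stop–stop cluster, so [e] is inserted between them. /umubeektobeid/ → umubeeketobeid.
Rule 4 (final devoicing): /d/ is a voiced stop in word-final position, so it devoices to [t]. /umubeeketobeid/ → umubeeketobeit.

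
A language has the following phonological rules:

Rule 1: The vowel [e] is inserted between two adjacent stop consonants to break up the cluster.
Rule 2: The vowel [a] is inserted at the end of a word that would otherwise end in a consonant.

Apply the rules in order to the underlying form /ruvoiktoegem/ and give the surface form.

ruvoiketoegema

Rule 1 (stop-cluster e-epenthesis): /k/ and /t/ form a stop–stop cluster, so [e] is inserted between them. /ruvoiktoegem/ → ruvoiketoegem.
Rule 2 (final a-epenthesis): the form ends in the consonant /m/, so [a] is inserted word-finally. /ruvoiketoegem/ → ruvoiketoegema.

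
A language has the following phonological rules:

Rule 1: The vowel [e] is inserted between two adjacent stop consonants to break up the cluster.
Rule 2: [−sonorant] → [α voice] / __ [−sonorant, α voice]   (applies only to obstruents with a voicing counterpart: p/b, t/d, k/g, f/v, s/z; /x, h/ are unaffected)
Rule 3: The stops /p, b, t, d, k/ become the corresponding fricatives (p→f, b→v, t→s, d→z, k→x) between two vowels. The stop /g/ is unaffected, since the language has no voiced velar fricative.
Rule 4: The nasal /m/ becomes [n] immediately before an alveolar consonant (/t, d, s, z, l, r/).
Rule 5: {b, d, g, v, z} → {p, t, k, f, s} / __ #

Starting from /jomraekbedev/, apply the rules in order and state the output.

Rule 1 (stop-cluster e-epenthesis): /k/ and /b/ form a stop–stop cluster, so [e] is inserted between them. /jomraekbedev/ → jomraekebedev.
Rule 2 (regressive voicing assimilation): no segment meets the environment; /jomraekebedev/ is unchanged.
Rule 3 (intervocalic spirantization): /k/ is a stop between vowels /e/ and /e/, so it spirantizes to the fricative [x]. /b/ is a stop between vowels /e/ and /e/, so it spirantizes to the fricative [v]. /d/ is a stop between vowels /e/ and /e/, so it spirantizes to the fricative [z]. /jomraekebedev/ → jomraexevezev.
Rule 4 (nasal place assimilation): /m/ precedes the alveolar consonant /r/, so it assimilates in place to [n]. /jomraexevezev/ → jonraexevezev.
Rule 5 (final devoicing): /v/ is a voiced obstruent in word-final position, so it devoices to [f]. /jonraexevezev/ → jonraexevezef.

jonraexevezef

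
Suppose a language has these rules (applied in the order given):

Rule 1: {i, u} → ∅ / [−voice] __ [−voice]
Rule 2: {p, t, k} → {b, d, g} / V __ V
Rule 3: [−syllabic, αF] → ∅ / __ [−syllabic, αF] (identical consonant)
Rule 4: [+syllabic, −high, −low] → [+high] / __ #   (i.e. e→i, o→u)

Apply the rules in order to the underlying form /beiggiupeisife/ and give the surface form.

Rule 1 (high vowel syncope): /i/ is a high vowel flanked by voiceless consonants /s/ and /f/, so it deletes. /beiggiupeisife/ → beiggiupeisfe.
Rule 2 (intervocalic voicing): /p/ is a voiceless stop between vowels /u/ and /e/, so it voices to [b]. /beiggiupeisfe/ → beiggiubeisfe.
Rule 3 (degemination): /gg/ is a geminate; the first /g/ deletes. /beiggiubeisfe/ → beigiubeisfe.
Rule 4 (final vowel raising): /e/ is a mid vowel in word-final position, so it raises to [i]. /beigiubeisfe/ → beigiubeisfi.

beigiubeisfi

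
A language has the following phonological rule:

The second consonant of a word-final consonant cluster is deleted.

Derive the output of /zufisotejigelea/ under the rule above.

No segment of /zufisotejigelea/ meets the structural description of the rule, so the form surfaces unchanged.

zufisotejigelea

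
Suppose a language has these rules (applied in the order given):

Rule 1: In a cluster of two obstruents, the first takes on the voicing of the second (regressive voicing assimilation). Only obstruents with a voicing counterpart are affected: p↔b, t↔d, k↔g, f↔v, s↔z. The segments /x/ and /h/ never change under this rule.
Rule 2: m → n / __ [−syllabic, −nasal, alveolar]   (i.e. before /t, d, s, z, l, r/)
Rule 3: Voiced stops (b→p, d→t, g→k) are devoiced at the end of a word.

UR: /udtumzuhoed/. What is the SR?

uttunzuhoet

Rule 1 (regressive voicing assimilation): /d/ precedes the voiceless obstruent /t/, so it devoices to [t] by assimilation. /udtumzuhoed/ → uttumzuhoed.
Rule 2 (nasal place assimilation): /m/ precedes the alveolar consonant /z/, so it assimilates in place to [n]. /uttumzuhoed/ → uttunzuhoed.
Rule 3 (final devoicing): /d/ is a voiced stop in word-final position, so it devoices to [t]. /uttunzuhoed/ → uttunzuhoet.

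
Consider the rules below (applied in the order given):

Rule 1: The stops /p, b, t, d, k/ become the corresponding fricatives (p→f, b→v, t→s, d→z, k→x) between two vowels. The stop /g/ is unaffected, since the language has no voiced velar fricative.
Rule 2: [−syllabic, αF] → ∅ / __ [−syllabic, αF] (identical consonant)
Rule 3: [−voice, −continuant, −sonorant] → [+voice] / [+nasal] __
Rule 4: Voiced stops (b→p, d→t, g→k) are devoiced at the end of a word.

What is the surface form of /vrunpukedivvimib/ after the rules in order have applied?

Rule 1 (intervocalic spirantization): /k/ is a stop between vowels /u/ and /e/, so it spirantizes to the fricative [x]. /d/ is a stop between vowels /e/ and /i/, so it spirantizes to the fricative [z]. /vrunpukedivvimib/ → vrunpuxezivvimib.
Rule 2 (degemination): /vv/ is a geminate; the first /v/ deletes. /vrunpuxezivvimib/ → vrunpuxezivimib.
Rule 3 (post-nasal voicing): /p/ is a voiceless stop immediately after the nasal /n/, so it voices to [b]. /vrunpuxezivimib/ → vrunbuxezivimib.
Rule 4 (final devoicing): /b/ is a voiced stop in word-final position, so it devoices to [p]. /vrunbuxezivimib/ → vrunbuxezivimip.

vrunbuxezivimip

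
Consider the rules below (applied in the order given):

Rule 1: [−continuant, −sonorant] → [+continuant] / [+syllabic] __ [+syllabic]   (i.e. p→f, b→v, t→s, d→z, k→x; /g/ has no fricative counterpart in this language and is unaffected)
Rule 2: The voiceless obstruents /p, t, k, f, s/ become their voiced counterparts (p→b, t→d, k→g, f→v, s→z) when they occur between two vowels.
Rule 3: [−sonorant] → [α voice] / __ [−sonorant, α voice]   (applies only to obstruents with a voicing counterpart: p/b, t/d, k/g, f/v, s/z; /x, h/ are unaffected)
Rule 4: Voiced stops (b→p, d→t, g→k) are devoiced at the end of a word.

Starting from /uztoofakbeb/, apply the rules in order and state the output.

ustoovagbep

Rule 1 (intervocalic spirantization): no segment meets the environment; /uztoofakbeb/ is unchanged.
Rule 2 (intervocalic voicing): /f/ is a voiceless obstruent between vowels /o/ and /a/, so it voices to [v]. /uztoofakbeb/ → uztoovakbeb.
Rule 3 (regressive voicing assimilation): /z/ precedes the voiceless obstruent /t/, so it devoices to [s] by assimilation. /k/ precedes the voiced obstruent /b/, so it voices to [g] by assimilation. /uztoovakbeb/ → ustoovagbeb.
Rule 4 (final devoicing): /b/ is a voiced stop in word-final position, so it devoices to [p]. /ustoovagbeb/ → ustoovagbep.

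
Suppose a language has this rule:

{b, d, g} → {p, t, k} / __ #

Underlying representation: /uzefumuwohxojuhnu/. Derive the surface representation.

uzefumuwohxojuhnu

No segment of /uzefumuwohxojuhnu/ meets the structural description of the rule, so the form surfaces unchanged.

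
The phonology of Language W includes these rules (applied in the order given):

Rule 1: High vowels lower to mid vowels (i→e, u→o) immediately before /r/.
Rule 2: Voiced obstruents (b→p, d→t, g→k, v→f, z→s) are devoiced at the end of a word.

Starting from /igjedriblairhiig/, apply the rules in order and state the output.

igjedriblaerhiik

Rule 1 (pre-rhotic lowering): /i/ is a high vowel immediately before /r/, so it lowers to [e]. /igjedriblairhiig/ → igjedriblaerhiig.
Rule 2 (final devoicing): /g/ is a voiced obstruent in word-final position, so it devoices to [k]. /igjedriblaerhiig/ → igjedriblaerhiik.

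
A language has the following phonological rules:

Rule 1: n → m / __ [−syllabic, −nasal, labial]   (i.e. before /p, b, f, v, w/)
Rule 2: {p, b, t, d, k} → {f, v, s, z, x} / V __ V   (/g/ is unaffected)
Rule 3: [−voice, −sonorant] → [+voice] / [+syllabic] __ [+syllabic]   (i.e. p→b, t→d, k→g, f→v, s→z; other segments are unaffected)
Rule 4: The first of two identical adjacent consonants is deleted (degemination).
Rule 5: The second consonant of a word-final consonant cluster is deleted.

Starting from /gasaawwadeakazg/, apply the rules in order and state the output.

Rule 1 (nasal place assimilation): no segment meets the environment; /gasaawwadeakazg/ is unchanged.
Rule 2 (intervocalic spirantization): /d/ is a stop between vowels /a/ and /e/, so it spirantizes to the fricative [z]. /k/ is a stop between vowels /a/ and /a/, so it spirantizes to the fricative [x]. /gasaawwadeakazg/ → gasaawwazeaxazg.
Rule 3 (intervocalic voicing): /s/ is a voiceless obstruent between vowels /a/ and /a/, so it voices to [z]. /gasaawwazeaxazg/ → gazaawwazeaxazg.
Rule 4 (degemination): /ww/ is a geminate; the first /w/ deletes. /gazaawwazeaxazg/ → gazaawazeaxazg.
Rule 5 (final cluster simplification): /g/ is the second consonant of a word-final cluster /zg/, so it deletes. /gazaawazeaxazg/ → gazaawazeaxaz.

gazaawazeaxaz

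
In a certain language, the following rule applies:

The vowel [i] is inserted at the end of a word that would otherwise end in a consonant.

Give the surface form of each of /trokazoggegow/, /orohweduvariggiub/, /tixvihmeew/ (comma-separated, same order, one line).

/trokazoggegow/: the form ends in the consonant /w/, so [i] is inserted word-finally. → [trokazoggegowi].
/orohweduvariggiub/: the form ends in the consonant /b/, so [i] is inserted word-finally. → [orohweduvariggiubi].
/tixvihmeew/: the form ends in the consonant /w/, so [i] is inserted word-finally. → [tixvihmeewi].

trokazoggegowi, orohweduvariggiubi, tixvihmeewi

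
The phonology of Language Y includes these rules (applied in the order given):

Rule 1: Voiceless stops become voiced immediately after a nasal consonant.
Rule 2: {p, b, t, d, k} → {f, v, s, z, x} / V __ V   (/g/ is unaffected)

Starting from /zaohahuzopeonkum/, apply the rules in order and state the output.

zaohahuzofeongum

Rule 1 (post-nasal voicing): /k/ is a voiceless stop immediately after the nasal /n/, so it voices to [g]. /zaohahuzopeonkum/ → zaohahuzopeongum.
Rule 2 (intervocalic spirantization): /p/ is a stop between vowels /o/ and /e/, so it spirantizes to the fricative [f]. /zaohahuzopeongum/ → zaohahuzofeongum.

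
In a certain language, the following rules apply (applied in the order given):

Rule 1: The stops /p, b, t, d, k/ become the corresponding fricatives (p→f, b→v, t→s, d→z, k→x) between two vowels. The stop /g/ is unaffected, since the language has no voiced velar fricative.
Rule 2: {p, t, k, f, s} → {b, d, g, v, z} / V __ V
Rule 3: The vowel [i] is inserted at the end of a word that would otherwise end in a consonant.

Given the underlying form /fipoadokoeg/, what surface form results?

fivoazoxoegi

Rule 1 (intervocalic spirantization): /p/ is a stop between vowels /i/ and /o/, so it spirantizes to the fricative [f]. /d/ is a stop between vowels /a/ and /o/, so it spirantizes to the fricative [z]. /k/ is a stop between vowels /o/ and /o/, so it spirantizes to the fricative [x]. /fipoadokoeg/ → fifoazoxoeg.
Rule 2 (intervocalic voicing): /f/ is a voiceless obstruent between vowels /i/ and /o/, so it voices to [v]. /fifoazoxoeg/ → fivoazoxoeg.
Rule 3 (final i-epenthesis): the form ends in the consonant /g/, so [i] is inserted word-finally. /fivoazoxoeg/ → fivoazoxoegi.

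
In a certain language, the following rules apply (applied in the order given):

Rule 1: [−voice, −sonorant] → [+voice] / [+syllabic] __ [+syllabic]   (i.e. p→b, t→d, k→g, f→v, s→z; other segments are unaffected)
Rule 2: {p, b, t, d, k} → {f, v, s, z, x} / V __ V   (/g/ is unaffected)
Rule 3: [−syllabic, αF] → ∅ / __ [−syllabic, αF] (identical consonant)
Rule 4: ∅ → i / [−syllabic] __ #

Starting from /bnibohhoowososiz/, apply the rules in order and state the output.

bnivohoowozozizi

Rule 1 (intervocalic voicing): /s/ is a voiceless obstruent between vowels /o/ and /o/, so it voices to [z]. /s/ is a voiceless obstruent between vowels /o/ and /i/, so it voices to [z]. /bnibohhoowososiz/ → bnibohhoowozoziz.
Rule 2 (intervocalic spirantization): /b/ is a stop between vowels /i/ and /o/, so it spirantizes to the fricative [v]. /bnibohhoowozoziz/ → bnivohhoowozoziz.
Rule 3 (degemination): /hh/ is a geminate; the first /h/ deletes. /bnivohhoowozoziz/ → bnivohoowozoziz.
Rule 4 (final i-epenthesis): the form ends in the consonant /z/, so [i] is inserted word-finally. /bnivohoowozoziz/ → bnivohoowozozizi.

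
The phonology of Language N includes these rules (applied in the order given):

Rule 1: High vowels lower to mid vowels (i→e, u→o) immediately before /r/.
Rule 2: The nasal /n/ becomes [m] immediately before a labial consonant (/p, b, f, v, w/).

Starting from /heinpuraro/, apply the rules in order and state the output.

Rule 1 (pre-rhotic lowering): /u/ is a high vowel immediately before /r/, so it lowers to [o]. /heinpuraro/ → heinporaro.
Rule 2 (nasal place assimilation): /n/ precedes the labial consonant /p/, so it assimilates in place to [m]. /heinporaro/ → heimporaro.

heimporaro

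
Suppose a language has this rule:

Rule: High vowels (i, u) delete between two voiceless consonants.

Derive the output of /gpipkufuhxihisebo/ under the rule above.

/i/ is a high vowel flanked by voiceless consonants /p/ and /p/, so it deletes.
/u/ is a high vowel flanked by voiceless consonants /k/ and /f/, so it deletes.
/u/ is a high vowel flanked by voiceless consonants /f/ and /h/, so it deletes.
/i/ is a high vowel flanked by voiceless consonants /x/ and /h/, so it deletes.
/i/ is a high vowel flanked by voiceless consonants /h/ and /s/, so it deletes.
Surface form: [gppkfhxhsebo].

gppkfhxhsebo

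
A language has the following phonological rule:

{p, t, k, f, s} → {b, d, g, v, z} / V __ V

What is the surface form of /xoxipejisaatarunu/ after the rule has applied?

/p/ is a voiceless obstruent between vowels /i/ and /e/, so it voices to [b].
/s/ is a voiceless obstruent between vowels /i/ and /a/, so it voices to [z].
/t/ is a voiceless obstruent between vowels /a/ and /a/, so it voices to [d].
Surface form: [xoxibejizaadarunu].

xoxibejizaadarunu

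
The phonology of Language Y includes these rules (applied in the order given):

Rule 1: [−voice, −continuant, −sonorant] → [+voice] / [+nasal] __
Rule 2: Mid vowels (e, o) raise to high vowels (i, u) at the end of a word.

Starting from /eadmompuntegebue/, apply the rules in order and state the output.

Rule 1 (post-nasal voicing): /p/ is a voiceless stop immediately after the nasal /m/, so it voices to [b]. /t/ is a voiceless stop immediately after the nasal /n/, so it voices to [d]. /eadmompuntegebue/ → eadmombundegebue.
Rule 2 (final vowel raising): /e/ is a mid vowel in word-final position, so it raises to [i]. /eadmombundegebue/ → eadmombundegebui.

eadmombundegebui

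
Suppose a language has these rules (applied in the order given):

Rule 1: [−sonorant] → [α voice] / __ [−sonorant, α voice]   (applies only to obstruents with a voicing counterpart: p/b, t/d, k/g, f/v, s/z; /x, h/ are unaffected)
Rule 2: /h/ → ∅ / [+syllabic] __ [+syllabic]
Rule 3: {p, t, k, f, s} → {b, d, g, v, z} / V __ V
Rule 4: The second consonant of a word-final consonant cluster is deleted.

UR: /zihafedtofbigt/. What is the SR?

Rule 1 (regressive voicing assimilation): /d/ precedes the voiceless obstruent /t/, so it devoices to [t] by assimilation. /f/ precedes the voiced obstruent /b/, so it voices to [v] by assimilation. /g/ precedes the voiceless obstruent /t/, so it devoices to [k] by assimilation. /zihafedtofbigt/ → zihafettovbikt.
Rule 2 (intervocalic h-deletion): /h/ occurs between vowels /i/ and /a/, so it deletes. /zihafettovbikt/ → ziafettovbikt.
Rule 3 (intervocalic voicing): /f/ is a voiceless obstruent between vowels /a/ and /e/, so it voices to [v]. /ziafettovbikt/ → ziavettovbikt.
Rule 4 (final cluster simplification): /t/ is the second consonant of a word-final cluster /kt/, so it deletes. /ziavettovbikt/ → ziavettovbik.

ziavettovbik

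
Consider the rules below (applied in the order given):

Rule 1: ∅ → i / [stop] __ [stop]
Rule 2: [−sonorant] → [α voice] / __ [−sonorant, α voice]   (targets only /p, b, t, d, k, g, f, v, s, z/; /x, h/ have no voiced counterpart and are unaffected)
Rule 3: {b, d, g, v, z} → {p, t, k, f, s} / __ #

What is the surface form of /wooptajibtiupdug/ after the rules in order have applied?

woopitajibitiupiduk

Rule 1 (stop-cluster i-epenthesis): /p/ and /t/ form a stop–stop cluster, so [i] is inserted between them. /b/ and /t/ form a stop–stop cluster, so [i] is inserted between them. /p/ and /d/ form a stop–stop cluster, so [i] is inserted between them. /wooptajibtiupdug/ → woopitajibitiupidug.
Rule 2 (regressive voicing assimilation): no segment meets the environment; /woopitajibitiupidug/ is unchanged.
Rule 3 (final devoicing): /g/ is a voiced obstruent in word-final position, so it devoices to [k]. /woopitajibitiupidug/ → woopitajibitiupiduk.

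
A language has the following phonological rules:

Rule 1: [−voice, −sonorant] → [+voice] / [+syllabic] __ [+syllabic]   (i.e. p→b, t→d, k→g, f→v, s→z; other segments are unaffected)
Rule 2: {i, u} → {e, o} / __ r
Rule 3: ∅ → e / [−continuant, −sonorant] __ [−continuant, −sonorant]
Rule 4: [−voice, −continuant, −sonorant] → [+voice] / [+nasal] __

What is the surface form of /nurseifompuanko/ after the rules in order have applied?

Rule 1 (intervocalic voicing): /f/ is a voiceless obstruent between vowels /i/ and /o/, so it voices to [v]. /nurseifompuanko/ → nurseivompuanko.
Rule 2 (pre-rhotic lowering): /u/ is a high vowel immediately before /r/, so it lowers to [o]. /nurseivompuanko/ → norseivompuanko.
Rule 3 (stop-cluster e-epenthesis): no segment meets the environment; /norseivompuanko/ is unchanged.
Rule 4 (post-nasal voicing): /p/ is a voiceless stop immediately after the nasal /m/, so it voices to [b]. /k/ is a voiceless stop immediately after the nasal /n/, so it voices to [g]. /norseivompuanko/ → norseivombuango.

norseivombuango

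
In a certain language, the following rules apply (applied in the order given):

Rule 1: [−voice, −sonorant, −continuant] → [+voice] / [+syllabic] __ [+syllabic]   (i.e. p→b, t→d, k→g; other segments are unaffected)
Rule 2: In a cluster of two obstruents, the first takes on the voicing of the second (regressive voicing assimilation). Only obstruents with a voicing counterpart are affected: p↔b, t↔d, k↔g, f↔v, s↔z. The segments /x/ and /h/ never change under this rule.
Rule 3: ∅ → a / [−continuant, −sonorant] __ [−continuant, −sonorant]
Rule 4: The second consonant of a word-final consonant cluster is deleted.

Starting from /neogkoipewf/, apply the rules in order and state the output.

neokakoibew

Rule 1 (intervocalic voicing): /p/ is a voiceless stop between vowels /i/ and /e/, so it voices to [b]. /neogkoipewf/ → neogkoibewf.
Rule 2 (regressive voicing assimilation): /g/ precedes the voiceless obstruent /k/, so it devoices to [k] by assimilation. /neogkoibewf/ → neokkoibewf.
Rule 3 (stop-cluster a-epenthesis): /k/ and /k/ form a stop–stop cluster, so [a] is inserted between them. /neokkoibewf/ → neokakoibewf.
Rule 4 (final cluster simplification): /f/ is the second consonant of a word-final cluster /wf/, so it deletes. /neokakoibewf/ → neokakoibew.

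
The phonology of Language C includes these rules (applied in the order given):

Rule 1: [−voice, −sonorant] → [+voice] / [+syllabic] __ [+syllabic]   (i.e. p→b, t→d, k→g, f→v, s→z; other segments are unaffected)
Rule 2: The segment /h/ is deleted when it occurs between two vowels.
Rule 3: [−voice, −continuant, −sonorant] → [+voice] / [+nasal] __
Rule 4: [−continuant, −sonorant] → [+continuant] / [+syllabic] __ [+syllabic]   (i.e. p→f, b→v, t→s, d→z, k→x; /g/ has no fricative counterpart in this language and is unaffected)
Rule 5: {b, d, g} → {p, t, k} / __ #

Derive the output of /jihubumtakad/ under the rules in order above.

jiuvumdagat

Rule 1 (intervocalic voicing): /k/ is a voiceless obstruent between vowels /a/ and /a/, so it voices to [g]. /jihubumtakad/ → jihubumtagad.
Rule 2 (intervocalic h-deletion): /h/ occurs between vowels /i/ and /u/, so it deletes. /jihubumtagad/ → jiubumtagad.
Rule 3 (post-nasal voicing): /t/ is a voiceless stop immediately after the nasal /m/, so it voices to [d]. /jiubumtagad/ → jiubumdagad.
Rule 4 (intervocalic spirantization): /b/ is a stop between vowels /u/ and /u/, so it spirantizes to the fricative [v]. /jiubumdagad/ → jiuvumdagad.
Rule 5 (final devoicing): /d/ is a voiced stop in word-final position, so it devoices to [t]. /jiuvumdagad/ → jiuvumdagat.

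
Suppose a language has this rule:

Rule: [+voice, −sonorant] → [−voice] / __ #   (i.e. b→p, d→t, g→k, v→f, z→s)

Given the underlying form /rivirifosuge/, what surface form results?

No segment of /rivirifosuge/ meets the structural description of the rule, so the form surfaces unchanged.

rivirifosuge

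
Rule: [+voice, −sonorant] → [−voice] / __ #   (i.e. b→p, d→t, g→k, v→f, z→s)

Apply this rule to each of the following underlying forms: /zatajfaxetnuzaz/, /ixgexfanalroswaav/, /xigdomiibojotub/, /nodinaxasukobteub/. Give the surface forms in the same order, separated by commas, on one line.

zatajfaxetnuzas, ixgexfanalroswaaf, xigdomiibojotup, nodinaxasukobteup

/zatajfaxetnuzaz/: /z/ is a voiced obstruent in word-final position, so it devoices to [s]. → [zatajfaxetnuzas].
/ixgexfanalroswaav/: /v/ is a voiced obstruent in word-final position, so it devoices to [f]. → [ixgexfanalroswaaf].
/xigdomiibojotub/: /b/ is a voiced obstruent in word-final position, so it devoices to [p]. → [xigdomiibojotup].
/nodinaxasukobteub/: /b/ is a voiced obstruent in word-final position, so it devoices to [p]. → [nodinaxasukobteup].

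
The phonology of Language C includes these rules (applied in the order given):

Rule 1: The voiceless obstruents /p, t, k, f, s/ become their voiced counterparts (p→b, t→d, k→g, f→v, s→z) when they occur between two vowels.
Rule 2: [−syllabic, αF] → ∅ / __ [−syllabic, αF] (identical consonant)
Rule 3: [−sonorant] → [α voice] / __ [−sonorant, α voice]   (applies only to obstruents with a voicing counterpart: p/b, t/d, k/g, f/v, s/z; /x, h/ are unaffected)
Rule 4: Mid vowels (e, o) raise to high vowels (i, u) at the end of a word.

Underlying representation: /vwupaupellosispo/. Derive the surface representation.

Rule 1 (intervocalic voicing): /p/ is a voiceless obstruent between vowels /u/ and /a/, so it voices to [b]. /p/ is a voiceless obstruent between vowels /u/ and /e/, so it voices to [b]. /s/ is a voiceless obstruent between vowels /o/ and /i/, so it voices to [z]. /vwupaupellosispo/ → vwubaubellozispo.
Rule 2 (degemination): /ll/ is a geminate; the first /l/ deletes. /vwubaubellozispo/ → vwubaubelozispo.
Rule 3 (regressive voicing assimilation): no segment meets the environment; /vwubaubelozispo/ is unchanged.
Rule 4 (final vowel raising): /o/ is a mid vowel in word-final position, so it raises to [u]. /vwubaubelozispo/ → vwubaubelozispu.

vwubaubelozispu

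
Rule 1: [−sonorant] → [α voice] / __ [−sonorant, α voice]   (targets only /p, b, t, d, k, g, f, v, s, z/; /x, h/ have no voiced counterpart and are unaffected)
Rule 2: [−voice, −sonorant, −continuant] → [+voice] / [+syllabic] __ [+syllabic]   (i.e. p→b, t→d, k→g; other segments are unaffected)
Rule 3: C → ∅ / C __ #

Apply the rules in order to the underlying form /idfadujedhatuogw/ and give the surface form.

itfadujethaduog

Rule 1 (regressive voicing assimilation): /d/ precedes the voiceless obstruent /f/, so it devoices to [t] by assimilation. /d/ precedes the voiceless obstruent /h/, so it devoices to [t] by assimilation. /idfadujedhatuogw/ → itfadujethatuogw.
Rule 2 (intervocalic voicing): /t/ is a voiceless stop between vowels /a/ and /u/, so it voices to [d]. /itfadujethatuogw/ → itfadujethaduogw.
Rule 3 (final cluster simplification): /w/ is the second consonant of a word-final cluster /gw/, so it deletes. /itfadujethaduogw/ → itfadujethaduog.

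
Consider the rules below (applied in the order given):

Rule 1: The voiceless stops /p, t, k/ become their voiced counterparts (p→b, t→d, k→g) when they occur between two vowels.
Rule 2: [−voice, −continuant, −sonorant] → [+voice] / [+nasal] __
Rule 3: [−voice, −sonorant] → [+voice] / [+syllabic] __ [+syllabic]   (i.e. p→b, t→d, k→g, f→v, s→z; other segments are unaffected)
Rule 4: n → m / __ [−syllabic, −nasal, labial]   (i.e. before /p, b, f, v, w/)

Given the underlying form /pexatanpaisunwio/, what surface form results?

pexadambaizumwio

Rule 1 (intervocalic voicing): /t/ is a voiceless stop between vowels /a/ and /a/, so it voices to [d]. /pexatanpaisunwio/ → pexadanpaisunwio.
Rule 2 (post-nasal voicing): /p/ is a voiceless stop immediately after the nasal /n/, so it voices to [b]. /pexadanpaisunwio/ → pexadanbaisunwio.
Rule 3 (intervocalic voicing): /s/ is a voiceless obstruent between vowels /i/ and /u/, so it voices to [z]. /pexadanbaisunwio/ → pexadanbaizunwio.
Rule 4 (nasal place assimilation): /n/ precedes the labial consonant /b/, so it assimilates in place to [m]. /n/ precedes the labial consonant /w/, so it assimilates in place to [m]. /pexadanbaizunwio/ → pexadambaizumwio.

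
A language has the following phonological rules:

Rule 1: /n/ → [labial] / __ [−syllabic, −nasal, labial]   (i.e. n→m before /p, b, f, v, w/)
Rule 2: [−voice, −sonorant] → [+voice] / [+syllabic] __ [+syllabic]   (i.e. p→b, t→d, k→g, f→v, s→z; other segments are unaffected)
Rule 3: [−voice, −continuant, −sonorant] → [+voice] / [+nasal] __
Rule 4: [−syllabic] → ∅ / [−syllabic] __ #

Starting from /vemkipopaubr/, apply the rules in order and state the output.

vemgibobaub

Rule 1 (nasal place assimilation): no segment meets the environment; /vemkipopaubr/ is unchanged.
Rule 2 (intervocalic voicing): /p/ is a voiceless obstruent between vowels /i/ and /o/, so it voices to [b]. /p/ is a voiceless obstruent between vowels /o/ and /a/, so it voices to [b]. /vemkipopaubr/ → vemkibobaubr.
Rule 3 (post-nasal voicing): /k/ is a voiceless stop immediately after the nasal /m/, so it voices to [g]. /vemkibobaubr/ → vemgibobaubr.
Rule 4 (final cluster simplification): /r/ is the second consonant of a word-final cluster /br/, so it deletes. /vemgibobaubr/ → vemgibobaub.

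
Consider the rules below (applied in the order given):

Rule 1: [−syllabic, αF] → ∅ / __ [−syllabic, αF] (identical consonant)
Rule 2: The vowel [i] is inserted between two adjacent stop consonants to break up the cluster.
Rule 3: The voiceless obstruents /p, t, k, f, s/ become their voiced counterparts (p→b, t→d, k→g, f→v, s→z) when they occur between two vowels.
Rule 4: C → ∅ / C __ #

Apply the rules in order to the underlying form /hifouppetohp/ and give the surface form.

Rule 1 (degemination): /pp/ is a geminate; the first /p/ deletes. /hifouppetohp/ → hifoupetohp.
Rule 2 (stop-cluster i-epenthesis): no segment meets the environment; /hifoupetohp/ is unchanged.
Rule 3 (intervocalic voicing): /f/ is a voiceless obstruent between vowels /i/ and /o/, so it voices to [v]. /p/ is a voiceless obstruent between vowels /u/ and /e/, so it voices to [b]. /t/ is a voiceless obstruent between vowels /e/ and /o/, so it voices to [d]. /hifoupetohp/ → hivoubedohp.
Rule 4 (final cluster simplification): /p/ is the second consonant of a word-final cluster /hp/, so it deletes. /hivoubedohp/ → hivoubedoh.

hivoubedoh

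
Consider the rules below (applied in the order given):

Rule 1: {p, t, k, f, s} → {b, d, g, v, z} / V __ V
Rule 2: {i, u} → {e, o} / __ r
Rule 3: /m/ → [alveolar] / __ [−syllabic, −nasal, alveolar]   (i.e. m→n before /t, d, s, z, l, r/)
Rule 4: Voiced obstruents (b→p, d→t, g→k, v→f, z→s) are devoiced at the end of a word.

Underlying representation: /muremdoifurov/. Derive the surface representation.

Rule 1 (intervocalic voicing): /f/ is a voiceless obstruent between vowels /i/ and /u/, so it voices to [v]. /muremdoifurov/ → muremdoivurov.
Rule 2 (pre-rhotic lowering): /u/ is a high vowel immediately before /r/, so it lowers to [o]. /u/ is a high vowel immediately before /r/, so it lowers to [o]. /muremdoivurov/ → moremdoivorov.
Rule 3 (nasal place assimilation): /m/ precedes the alveolar consonant /d/, so it assimilates in place to [n]. /moremdoivorov/ → morendoivorov.
Rule 4 (final devoicing): /v/ is a voiced obstruent in word-final position, so it devoices to [f]. /morendoivorov/ → morendoivorof.

morendoivorof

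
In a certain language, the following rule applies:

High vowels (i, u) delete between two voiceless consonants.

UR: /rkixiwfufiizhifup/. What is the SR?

rkxiwffiizhfp

/i/ is a high vowel flanked by voiceless consonants /k/ and /x/, so it deletes.
/u/ is a high vowel flanked by voiceless consonants /f/ and /f/, so it deletes.
/i/ is a high vowel flanked by voiceless consonants /h/ and /f/, so it deletes.
/u/ is a high vowel flanked by voiceless consonants /f/ and /p/, so it deletes.
The other instances of /i/ do not occur in the required environment and remain unchanged.
Surface form: [rkxiwffiizhfp].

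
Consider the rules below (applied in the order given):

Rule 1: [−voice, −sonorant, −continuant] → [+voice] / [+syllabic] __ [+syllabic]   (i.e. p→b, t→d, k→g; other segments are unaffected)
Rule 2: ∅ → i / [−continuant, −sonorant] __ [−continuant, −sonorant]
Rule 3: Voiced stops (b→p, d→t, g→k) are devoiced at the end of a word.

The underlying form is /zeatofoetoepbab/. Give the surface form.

zeadofoedoepibap

Rule 1 (intervocalic voicing): /t/ is a voiceless stop between vowels /a/ and /o/, so it voices to [d]. /t/ is a voiceless stop between vowels /e/ and /o/, so it voices to [d]. /zeatofoetoepbab/ → zeadofoedoepbab.
Rule 2 (stop-cluster i-epenthesis): /p/ and /b/ form a stop–stop cluster, so [i] is inserted between them. /zeadofoedoepbab/ → zeadofoedoepibab.
Rule 3 (final devoicing): /b/ is a voiced stop in word-final position, so it devoices to [p]. /zeadofoedoepibab/ → zeadofoedoepibap.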